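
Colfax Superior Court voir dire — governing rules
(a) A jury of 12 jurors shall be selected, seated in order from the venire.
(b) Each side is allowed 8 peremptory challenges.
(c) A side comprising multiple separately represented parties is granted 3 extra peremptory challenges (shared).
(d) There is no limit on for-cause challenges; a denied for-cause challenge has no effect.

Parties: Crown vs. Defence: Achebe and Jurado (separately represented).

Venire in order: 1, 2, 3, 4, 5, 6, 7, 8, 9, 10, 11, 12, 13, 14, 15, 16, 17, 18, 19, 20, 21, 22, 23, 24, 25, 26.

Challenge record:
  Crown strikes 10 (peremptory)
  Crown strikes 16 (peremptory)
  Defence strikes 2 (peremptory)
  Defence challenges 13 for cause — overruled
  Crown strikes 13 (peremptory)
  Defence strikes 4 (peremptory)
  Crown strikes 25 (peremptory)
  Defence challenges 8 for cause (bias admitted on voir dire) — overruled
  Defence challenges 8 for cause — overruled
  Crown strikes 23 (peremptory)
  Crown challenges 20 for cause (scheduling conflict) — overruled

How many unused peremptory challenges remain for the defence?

Defence allotment: 8 base + 3 multi-party = 11.
Defence peremptories used: #2, #4 — 2 (for-cause on #13, #8, #8 don't count).
Remaining: 11 − 2 = 9.

9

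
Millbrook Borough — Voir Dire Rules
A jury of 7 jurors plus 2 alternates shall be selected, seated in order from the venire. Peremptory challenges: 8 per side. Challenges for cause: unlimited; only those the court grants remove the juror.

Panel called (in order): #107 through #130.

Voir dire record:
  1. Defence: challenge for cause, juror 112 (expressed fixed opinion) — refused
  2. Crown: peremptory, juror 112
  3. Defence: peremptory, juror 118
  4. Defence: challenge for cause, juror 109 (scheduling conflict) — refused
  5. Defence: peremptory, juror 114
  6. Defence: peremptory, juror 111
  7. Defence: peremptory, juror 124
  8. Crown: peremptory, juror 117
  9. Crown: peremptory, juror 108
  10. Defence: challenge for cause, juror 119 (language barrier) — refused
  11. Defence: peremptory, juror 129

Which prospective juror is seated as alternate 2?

121

Removed: #108, #111, #112, #114, #117, #118, #124, #129. (#109, #119 stay — for-cause denied.)
Filling seats in venire order through position 9: #107, #109, #110, #113, #115, #116, #119, #120, #121.
So alternate 2 is #121.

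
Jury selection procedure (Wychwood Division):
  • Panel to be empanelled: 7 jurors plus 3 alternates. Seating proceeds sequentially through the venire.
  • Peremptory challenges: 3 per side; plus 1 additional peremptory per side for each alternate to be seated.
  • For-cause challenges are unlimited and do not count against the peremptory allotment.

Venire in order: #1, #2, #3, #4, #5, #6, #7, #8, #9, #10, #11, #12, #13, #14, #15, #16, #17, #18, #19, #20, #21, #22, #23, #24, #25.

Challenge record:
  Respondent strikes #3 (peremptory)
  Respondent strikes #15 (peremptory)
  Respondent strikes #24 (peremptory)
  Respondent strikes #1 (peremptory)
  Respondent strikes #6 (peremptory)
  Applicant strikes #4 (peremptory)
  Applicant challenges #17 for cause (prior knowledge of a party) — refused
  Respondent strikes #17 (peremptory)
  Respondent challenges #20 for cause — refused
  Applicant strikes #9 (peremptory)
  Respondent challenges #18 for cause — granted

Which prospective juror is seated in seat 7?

12

Removed: #1, #3, #4, #6, #9, #15, #17, #18, #24. (#20 stays — for-cause denied.)
Seating in order: seats 1–7 → #2, #5, #7, #8, #10, #11, #12; alternates → #13, #14, #16.
So seat 7 is #12.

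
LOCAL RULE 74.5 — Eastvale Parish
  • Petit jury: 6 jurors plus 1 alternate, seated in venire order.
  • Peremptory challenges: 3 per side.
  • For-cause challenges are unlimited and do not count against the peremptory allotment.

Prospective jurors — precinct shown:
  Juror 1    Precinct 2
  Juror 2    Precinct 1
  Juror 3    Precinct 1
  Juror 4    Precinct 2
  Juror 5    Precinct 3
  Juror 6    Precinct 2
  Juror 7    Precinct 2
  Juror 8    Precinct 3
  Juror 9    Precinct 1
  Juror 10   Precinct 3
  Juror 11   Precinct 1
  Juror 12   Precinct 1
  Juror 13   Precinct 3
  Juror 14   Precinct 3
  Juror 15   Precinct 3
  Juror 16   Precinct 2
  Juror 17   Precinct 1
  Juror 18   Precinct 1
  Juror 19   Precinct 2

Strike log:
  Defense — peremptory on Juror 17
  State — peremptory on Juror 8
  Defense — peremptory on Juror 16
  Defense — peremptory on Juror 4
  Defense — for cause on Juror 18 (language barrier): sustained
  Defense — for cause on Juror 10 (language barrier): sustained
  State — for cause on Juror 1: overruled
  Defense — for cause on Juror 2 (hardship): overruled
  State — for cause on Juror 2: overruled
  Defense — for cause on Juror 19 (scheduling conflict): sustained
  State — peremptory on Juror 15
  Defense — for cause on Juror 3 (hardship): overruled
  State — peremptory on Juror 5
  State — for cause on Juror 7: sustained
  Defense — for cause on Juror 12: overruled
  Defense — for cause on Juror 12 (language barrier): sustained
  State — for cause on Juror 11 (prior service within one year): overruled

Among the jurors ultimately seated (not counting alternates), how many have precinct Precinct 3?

0

Removed: #4, #5, #7, #8, #10, #12, #15, #16, #17, #18, #19.
Seated jurors 1–6: #1, #2, #3, #6, #9, #11 (alternates #13 not counted).
None of those are in Precinct 3 → 0.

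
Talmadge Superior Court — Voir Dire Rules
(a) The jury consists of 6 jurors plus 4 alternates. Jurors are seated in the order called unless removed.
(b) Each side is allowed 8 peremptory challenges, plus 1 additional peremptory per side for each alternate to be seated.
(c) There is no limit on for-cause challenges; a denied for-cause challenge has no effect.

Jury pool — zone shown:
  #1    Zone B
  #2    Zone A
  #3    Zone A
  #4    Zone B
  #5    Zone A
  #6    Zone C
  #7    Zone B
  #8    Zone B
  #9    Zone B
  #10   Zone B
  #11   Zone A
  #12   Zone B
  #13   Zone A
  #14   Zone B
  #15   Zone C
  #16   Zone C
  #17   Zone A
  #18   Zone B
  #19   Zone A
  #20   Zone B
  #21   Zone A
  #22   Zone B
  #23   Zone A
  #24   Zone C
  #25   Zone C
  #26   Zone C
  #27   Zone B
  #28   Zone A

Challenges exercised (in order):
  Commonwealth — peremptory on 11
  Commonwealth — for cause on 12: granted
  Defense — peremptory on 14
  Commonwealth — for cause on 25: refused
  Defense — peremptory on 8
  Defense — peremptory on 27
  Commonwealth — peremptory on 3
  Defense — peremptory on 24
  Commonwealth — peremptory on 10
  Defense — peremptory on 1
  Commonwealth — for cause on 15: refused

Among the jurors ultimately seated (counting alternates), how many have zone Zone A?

Removed: #1, #3, #8, #10, #11, #12, #14, #24, #27.
Seated (10 incl. alternates): #2, #4, #5, #6, #7, #9, #13, #15, #16, #17.
Of those, in Zone A: #2, #5, #13, #17 → 4.

4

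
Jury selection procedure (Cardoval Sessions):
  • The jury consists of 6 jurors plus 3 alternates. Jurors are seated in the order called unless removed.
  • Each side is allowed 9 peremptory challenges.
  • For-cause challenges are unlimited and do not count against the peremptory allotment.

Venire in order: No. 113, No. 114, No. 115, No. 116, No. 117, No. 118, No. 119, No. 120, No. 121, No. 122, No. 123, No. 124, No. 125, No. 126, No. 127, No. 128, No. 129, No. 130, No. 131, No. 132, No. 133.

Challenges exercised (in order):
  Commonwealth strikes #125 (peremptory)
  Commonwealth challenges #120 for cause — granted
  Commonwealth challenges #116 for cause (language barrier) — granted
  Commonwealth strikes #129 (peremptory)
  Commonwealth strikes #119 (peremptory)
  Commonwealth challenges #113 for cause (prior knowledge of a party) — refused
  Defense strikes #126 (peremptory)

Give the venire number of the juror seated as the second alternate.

Removed: #116, #119, #120, #125, #126, #129. (#113 stays — for-cause denied.)
Seating in order: seats 1–6 → #113, #114, #115, #117, #118, #121; alternates → #122, #123, #124.
So alternate 2 is #123.

123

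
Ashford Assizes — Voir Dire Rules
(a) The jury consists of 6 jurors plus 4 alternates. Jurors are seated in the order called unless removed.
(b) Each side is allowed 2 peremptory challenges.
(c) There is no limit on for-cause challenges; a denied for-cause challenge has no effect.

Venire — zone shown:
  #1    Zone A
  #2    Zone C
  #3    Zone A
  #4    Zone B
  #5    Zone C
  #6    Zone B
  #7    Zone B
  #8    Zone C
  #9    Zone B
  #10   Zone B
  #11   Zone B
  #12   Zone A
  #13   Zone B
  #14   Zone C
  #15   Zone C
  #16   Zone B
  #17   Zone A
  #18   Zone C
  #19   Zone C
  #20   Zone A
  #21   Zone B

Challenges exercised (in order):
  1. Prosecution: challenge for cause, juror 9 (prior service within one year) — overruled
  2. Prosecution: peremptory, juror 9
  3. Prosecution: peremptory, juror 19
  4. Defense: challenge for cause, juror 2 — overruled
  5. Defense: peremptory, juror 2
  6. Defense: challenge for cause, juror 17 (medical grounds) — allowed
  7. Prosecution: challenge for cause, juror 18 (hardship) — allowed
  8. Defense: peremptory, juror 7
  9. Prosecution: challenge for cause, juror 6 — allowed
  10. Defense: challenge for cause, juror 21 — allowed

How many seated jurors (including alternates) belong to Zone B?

4

Removed: #2, #6, #7, #9, #17, #18, #19, #21.
Seated (10 incl. alternates): #1, #3, #4, #5, #8, #10, #11, #12, #13, #14.
Of those, in Zone B: #4, #10, #11, #13 → 4.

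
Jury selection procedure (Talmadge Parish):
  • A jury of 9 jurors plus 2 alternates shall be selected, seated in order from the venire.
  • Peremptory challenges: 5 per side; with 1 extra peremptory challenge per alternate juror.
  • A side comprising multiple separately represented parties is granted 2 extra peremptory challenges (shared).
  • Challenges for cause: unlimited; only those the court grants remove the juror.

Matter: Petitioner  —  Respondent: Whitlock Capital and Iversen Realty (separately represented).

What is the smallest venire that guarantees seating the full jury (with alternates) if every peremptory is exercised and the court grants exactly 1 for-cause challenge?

28

Seats to fill: 9 + 2 alternates = 11.
Peremptories — Petitioner: 5 + 1×2 = 7; Respondent: 5 + 1×2 + 2 = 9; total 16.
For-cause removals: 1.
Minimum venire: 11 + 16 + 1 = 28.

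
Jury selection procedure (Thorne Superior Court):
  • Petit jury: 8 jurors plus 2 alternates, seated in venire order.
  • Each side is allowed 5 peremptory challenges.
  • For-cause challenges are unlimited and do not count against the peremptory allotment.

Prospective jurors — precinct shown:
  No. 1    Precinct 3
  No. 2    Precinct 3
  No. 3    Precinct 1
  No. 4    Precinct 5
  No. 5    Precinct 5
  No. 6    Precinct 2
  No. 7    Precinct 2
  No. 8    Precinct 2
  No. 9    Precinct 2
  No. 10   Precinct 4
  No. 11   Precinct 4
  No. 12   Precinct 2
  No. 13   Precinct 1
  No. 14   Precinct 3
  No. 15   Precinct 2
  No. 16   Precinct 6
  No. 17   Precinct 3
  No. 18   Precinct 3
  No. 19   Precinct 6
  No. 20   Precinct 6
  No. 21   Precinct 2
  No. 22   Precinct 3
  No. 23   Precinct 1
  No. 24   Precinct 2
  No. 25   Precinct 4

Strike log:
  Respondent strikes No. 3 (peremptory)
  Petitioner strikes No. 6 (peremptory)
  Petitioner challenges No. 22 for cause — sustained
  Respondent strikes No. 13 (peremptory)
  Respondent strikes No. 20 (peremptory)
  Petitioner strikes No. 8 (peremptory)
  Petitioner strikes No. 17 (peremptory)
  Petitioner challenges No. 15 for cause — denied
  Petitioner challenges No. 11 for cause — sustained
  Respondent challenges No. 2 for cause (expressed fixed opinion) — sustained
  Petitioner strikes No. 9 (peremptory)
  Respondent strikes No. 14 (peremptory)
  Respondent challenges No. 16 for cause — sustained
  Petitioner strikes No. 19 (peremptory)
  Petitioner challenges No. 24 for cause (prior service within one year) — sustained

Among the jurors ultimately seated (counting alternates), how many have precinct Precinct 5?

Removed: #2, #3, #6, #8, #9, #11, #13, #14, #16, #17, #19, #20, #22, #24.
Seated (10 incl. alternates): #1, #4, #5, #7, #10, #12, #15, #18, #21, #23.
Of those, in Precinct 5: #4, #5 → 2.

2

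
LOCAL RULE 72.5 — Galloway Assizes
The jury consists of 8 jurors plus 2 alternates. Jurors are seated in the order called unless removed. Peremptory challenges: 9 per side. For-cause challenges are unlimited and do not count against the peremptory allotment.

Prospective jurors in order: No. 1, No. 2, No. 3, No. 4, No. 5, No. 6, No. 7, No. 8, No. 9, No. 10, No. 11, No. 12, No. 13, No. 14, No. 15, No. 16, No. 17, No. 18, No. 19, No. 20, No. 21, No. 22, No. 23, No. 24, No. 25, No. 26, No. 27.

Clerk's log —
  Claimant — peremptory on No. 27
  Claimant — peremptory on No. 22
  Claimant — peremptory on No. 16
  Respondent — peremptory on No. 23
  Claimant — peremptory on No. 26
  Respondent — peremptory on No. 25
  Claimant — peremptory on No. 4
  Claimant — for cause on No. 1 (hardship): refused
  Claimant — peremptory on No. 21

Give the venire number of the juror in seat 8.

Removed: #4, #16, #21, #22, #23, #25, #26, #27. (#1 stays — for-cause denied.)
Seating in order: seats 1–8 → #1, #2, #3, #5, #6, #7, #8, #9; alternates → #10, #11.
So seat 8 is #9.

9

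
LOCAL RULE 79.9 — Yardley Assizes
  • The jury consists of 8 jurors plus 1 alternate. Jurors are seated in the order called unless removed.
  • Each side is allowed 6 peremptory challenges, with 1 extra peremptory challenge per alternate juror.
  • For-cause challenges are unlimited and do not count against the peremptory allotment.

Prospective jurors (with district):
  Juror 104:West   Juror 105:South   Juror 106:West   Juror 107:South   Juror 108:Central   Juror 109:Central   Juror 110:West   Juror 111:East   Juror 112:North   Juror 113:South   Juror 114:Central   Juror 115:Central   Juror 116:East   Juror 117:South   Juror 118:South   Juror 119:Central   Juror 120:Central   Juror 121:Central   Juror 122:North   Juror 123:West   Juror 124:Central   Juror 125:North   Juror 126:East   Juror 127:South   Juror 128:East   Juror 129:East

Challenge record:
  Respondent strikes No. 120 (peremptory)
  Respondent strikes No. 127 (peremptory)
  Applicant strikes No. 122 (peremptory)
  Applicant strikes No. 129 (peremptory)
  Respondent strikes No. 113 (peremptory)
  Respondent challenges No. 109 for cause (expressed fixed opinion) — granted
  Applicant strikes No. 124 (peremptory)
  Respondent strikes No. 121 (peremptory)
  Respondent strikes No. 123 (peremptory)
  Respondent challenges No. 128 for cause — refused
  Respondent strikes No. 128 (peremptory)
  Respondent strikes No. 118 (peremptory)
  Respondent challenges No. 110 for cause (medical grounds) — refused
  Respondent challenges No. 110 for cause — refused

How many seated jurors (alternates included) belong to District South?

2

Removed: #109, #113, #118, #120, #121, #122, #123, #124, #127, #128, #129.
Seated (9 incl. alternates): #104, #105, #106, #107, #108, #110, #111, #112, #114.
Of those, in District South: #105, #107 → 2.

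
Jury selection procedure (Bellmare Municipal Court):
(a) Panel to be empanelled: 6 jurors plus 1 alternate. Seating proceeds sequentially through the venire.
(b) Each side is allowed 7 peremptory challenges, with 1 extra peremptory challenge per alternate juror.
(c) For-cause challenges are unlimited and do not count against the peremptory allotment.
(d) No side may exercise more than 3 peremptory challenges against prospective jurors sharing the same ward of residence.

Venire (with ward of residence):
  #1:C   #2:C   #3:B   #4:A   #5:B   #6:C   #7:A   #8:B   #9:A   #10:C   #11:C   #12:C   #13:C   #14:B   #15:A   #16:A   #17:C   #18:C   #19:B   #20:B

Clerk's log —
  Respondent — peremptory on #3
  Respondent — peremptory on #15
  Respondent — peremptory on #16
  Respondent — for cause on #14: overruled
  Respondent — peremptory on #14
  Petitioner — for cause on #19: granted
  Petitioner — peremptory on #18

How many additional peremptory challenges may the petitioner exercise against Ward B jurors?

3

Petitioner peremptories so far: #18 — 1 of 8 used, 7 left overall.
Against Ward B: none yet — per-ward cap 3 leaves 3.
Binding limit: min(7, 3) = 3.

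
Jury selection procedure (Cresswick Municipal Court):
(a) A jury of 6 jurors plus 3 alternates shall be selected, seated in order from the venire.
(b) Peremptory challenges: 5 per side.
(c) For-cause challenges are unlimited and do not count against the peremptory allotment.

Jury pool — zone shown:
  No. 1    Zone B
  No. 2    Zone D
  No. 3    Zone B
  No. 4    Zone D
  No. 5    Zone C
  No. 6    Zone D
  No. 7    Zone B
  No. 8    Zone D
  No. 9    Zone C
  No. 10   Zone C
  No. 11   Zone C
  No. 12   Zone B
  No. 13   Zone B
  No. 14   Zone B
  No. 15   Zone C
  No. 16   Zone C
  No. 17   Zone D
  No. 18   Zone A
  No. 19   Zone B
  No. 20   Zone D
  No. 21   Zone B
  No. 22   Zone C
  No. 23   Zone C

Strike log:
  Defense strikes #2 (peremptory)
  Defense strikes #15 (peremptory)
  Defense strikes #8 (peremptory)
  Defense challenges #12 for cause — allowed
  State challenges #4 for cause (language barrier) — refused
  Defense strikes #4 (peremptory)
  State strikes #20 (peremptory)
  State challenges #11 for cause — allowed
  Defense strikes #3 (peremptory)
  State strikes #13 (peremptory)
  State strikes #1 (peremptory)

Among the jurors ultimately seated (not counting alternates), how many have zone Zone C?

3

Removed: #1, #2, #3, #4, #8, #11, #12, #13, #15, #20.
Seated jurors 1–6: #5, #6, #7, #9, #10, #14 (alternates #16, #17, #18 not counted).
Of those, in Zone C: #5, #9, #10 → 3.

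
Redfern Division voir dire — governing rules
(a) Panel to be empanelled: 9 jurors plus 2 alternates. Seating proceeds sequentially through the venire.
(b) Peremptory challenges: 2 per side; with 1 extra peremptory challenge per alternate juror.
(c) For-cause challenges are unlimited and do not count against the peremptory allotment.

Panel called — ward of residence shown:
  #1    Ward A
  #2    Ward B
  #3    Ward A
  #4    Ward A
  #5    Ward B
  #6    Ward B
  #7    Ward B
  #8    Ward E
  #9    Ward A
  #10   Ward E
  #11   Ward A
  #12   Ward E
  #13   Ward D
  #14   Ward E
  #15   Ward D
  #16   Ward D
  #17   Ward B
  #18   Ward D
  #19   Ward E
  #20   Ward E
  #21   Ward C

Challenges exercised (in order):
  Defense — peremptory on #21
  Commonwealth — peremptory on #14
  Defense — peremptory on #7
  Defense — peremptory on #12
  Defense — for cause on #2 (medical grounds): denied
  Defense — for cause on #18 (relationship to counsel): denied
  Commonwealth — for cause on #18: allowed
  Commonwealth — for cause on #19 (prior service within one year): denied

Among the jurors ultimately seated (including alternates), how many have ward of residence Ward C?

0

Removed: #7, #12, #14, #18, #21.
Seated (11 incl. alternates): #1, #2, #3, #4, #5, #6, #8, #9, #10, #11, #13.
None of those are in Ward C → 0.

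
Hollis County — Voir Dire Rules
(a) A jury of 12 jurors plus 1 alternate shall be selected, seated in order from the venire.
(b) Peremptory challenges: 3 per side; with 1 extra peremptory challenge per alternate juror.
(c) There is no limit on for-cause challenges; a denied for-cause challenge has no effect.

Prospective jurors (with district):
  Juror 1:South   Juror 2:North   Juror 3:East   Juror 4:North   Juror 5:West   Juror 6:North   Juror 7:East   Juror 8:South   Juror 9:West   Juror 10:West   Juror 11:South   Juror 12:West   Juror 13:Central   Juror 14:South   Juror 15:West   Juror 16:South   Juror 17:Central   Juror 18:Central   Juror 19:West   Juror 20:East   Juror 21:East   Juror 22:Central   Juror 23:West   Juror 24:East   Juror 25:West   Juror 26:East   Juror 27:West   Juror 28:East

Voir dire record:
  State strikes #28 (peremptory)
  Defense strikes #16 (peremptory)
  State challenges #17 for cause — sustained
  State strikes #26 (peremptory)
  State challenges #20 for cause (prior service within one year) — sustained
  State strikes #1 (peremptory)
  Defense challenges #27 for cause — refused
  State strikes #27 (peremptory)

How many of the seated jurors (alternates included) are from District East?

Removed: #1, #16, #17, #20, #26, #27, #28.
Seated (13 incl. alternates): #2, #3, #4, #5, #6, #7, #8, #9, #10, #11, #12, #13, #14.
Of those, in District East: #3, #7 → 2.

2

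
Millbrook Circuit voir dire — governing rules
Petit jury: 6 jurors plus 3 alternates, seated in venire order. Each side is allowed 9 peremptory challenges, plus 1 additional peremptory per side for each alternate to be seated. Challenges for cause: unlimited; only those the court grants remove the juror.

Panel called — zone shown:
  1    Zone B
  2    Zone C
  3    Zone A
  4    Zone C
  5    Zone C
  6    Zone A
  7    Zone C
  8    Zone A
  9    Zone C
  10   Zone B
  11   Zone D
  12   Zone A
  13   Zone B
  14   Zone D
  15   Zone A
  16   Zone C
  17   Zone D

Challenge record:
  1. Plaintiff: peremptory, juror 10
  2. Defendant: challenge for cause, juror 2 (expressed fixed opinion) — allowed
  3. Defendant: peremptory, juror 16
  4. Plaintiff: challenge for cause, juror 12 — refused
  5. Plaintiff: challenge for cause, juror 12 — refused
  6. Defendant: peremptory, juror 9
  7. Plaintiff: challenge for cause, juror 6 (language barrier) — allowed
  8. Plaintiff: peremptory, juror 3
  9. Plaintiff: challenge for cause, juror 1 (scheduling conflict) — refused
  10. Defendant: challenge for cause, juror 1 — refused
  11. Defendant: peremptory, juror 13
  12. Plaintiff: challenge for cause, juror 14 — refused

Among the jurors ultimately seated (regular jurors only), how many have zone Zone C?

3

Removed: #2, #3, #6, #9, #10, #13, #16.
Seated jurors 1–6: #1, #4, #5, #7, #8, #11 (alternates #12, #14, #15 not counted).
Of those, in Zone C: #4, #5, #7 → 3.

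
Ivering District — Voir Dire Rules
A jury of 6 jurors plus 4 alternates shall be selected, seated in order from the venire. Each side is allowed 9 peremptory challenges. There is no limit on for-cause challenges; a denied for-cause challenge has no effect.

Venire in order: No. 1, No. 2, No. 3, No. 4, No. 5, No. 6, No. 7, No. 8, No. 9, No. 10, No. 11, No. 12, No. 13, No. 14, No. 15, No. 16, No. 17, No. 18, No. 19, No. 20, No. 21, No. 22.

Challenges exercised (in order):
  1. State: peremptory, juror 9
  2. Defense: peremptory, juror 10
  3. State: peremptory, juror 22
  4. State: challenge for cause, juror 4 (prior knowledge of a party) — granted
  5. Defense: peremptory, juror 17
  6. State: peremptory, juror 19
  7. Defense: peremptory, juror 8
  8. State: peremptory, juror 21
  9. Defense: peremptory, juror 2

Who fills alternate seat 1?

Removed: #2, #4, #8, #9, #10, #17, #19, #21, #22.
Seating in order: seats 1–6 → #1, #3, #5, #6, #7, #11; alternates → #12, #13, #14, #15.
So alternate 1 is #12.

12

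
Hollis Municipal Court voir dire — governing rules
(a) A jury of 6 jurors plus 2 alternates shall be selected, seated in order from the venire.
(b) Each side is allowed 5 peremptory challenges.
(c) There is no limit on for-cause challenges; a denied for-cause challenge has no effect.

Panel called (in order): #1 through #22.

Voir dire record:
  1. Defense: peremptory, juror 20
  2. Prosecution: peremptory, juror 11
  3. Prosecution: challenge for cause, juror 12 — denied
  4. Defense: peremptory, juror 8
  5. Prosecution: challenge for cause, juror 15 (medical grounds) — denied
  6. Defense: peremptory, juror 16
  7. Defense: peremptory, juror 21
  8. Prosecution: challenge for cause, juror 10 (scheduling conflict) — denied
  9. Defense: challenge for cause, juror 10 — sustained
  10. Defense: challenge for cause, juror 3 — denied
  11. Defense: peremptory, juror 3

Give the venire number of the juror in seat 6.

7

Removed: #3, #8, #10, #11, #16, #20, #21. (#12, #15 stay — for-cause denied.)
Filling seats in venire order through position 6: #1, #2, #4, #5, #6, #7.
So seat 6 is #7.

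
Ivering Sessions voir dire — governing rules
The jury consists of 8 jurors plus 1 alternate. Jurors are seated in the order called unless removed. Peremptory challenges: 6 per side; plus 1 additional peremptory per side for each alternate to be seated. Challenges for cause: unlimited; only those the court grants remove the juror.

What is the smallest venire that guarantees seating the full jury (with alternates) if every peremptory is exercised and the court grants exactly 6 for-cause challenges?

Seats to fill: 8 + 1 alternates = 9.
Peremptories: 6 + 1×1 = 7 per side × 2 sides = 14.
For-cause removals: 6.
Minimum venire: 9 + 14 + 6 = 29.

29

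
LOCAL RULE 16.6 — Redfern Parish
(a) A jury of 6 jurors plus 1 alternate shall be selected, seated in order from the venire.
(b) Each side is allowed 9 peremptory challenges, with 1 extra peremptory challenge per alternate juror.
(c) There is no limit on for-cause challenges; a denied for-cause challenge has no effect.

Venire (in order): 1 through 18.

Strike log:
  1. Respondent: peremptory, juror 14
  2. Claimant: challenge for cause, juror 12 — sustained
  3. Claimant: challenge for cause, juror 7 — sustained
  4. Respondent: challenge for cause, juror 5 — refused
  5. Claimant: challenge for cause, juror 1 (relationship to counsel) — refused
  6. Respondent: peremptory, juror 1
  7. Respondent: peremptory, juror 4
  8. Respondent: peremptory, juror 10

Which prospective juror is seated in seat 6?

9

Removed: #1, #4, #7, #10, #12, #14. (#5 stays — for-cause denied.)
Seating in order: seats 1–6 → #2, #3, #5, #6, #8, #9; alternates → #11.
So seat 6 is #9.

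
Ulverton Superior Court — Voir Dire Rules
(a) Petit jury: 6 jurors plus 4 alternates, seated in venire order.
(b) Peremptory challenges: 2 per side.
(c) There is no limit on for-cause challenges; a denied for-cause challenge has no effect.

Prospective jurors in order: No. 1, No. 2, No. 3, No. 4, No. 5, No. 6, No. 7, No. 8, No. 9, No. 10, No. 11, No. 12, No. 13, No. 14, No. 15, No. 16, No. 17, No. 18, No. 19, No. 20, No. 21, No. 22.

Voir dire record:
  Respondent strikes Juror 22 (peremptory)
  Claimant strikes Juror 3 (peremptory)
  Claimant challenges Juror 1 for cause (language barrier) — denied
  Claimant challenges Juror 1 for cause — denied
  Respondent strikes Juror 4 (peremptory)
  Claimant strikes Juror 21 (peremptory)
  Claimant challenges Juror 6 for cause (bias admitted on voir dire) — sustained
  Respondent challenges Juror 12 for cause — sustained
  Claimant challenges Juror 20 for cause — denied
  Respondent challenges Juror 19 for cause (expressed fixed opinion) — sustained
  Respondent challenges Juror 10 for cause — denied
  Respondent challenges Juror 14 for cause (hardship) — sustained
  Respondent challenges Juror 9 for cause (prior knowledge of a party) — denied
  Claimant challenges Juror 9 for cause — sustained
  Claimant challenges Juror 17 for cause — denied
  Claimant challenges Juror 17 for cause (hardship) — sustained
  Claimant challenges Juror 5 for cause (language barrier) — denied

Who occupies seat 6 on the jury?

Removed: #3, #4, #6, #9, #12, #14, #17, #19, #21, #22. (#1, #5, #10, #20 stay — for-cause denied.)
Seating in order: seats 1–6 → #1, #2, #5, #7, #8, #10; alternates → #11, #13, #15, #16.
So seat 6 is #10.

10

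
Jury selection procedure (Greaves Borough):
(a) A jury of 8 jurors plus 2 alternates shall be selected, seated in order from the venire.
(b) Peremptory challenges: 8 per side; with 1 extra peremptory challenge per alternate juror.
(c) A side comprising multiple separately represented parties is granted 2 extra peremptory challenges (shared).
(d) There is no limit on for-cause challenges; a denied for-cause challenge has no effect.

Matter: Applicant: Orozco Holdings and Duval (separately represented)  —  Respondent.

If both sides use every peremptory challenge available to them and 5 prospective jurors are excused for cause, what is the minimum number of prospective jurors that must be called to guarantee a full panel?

37

Seats to fill: 8 + 2 alternates = 10.
Peremptories — Applicant: 8 + 1×2 + 2 = 12; Respondent: 8 + 1×2 = 10; total 22.
For-cause removals: 5.
Minimum venire: 10 + 22 + 5 = 37.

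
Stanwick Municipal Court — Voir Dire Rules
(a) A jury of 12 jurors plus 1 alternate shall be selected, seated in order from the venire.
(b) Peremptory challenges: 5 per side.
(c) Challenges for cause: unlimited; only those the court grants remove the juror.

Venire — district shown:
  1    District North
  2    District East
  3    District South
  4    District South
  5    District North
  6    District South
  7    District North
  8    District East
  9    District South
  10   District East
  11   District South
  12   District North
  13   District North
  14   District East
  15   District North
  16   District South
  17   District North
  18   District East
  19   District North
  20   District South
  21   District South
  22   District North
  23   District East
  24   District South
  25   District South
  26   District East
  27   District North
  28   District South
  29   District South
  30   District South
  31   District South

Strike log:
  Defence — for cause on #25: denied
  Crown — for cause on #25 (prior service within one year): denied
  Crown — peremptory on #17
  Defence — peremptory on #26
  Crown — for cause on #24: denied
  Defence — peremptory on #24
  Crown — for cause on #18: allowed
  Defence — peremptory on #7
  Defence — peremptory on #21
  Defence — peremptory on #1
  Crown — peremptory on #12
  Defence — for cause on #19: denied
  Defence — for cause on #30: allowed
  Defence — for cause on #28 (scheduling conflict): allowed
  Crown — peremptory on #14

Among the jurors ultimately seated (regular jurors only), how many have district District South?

Removed: #1, #7, #12, #14, #17, #18, #21, #24, #26, #28, #30.
Seated jurors 1–12: #2, #3, #4, #5, #6, #8, #9, #10, #11, #13, #15, #16 (alternates #19 not counted).
Of those, in District South: #3, #4, #6, #9, #11, #16 → 6.

6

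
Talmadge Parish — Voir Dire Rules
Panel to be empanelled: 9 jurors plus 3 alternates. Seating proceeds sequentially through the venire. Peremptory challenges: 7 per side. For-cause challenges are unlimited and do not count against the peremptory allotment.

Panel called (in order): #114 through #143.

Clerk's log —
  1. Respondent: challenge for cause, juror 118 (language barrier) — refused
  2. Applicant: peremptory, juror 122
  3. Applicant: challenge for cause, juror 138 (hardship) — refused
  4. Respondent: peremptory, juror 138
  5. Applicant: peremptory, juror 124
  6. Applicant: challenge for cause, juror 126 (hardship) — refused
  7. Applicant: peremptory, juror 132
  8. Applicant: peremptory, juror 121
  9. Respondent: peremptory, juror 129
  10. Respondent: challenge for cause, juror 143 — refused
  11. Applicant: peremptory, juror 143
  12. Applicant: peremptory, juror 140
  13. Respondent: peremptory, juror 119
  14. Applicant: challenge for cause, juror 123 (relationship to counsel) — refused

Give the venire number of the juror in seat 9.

126

Removed: #119, #121, #122, #124, #129, #132, #138, #140, #143. (#118, #123, #126 stay — for-cause denied.)
Seating in order: seats 1–9 → #114, #115, #116, #117, #118, #120, #123, #125, #126; alternates → #127, #128, #130.
So seat 9 is #126.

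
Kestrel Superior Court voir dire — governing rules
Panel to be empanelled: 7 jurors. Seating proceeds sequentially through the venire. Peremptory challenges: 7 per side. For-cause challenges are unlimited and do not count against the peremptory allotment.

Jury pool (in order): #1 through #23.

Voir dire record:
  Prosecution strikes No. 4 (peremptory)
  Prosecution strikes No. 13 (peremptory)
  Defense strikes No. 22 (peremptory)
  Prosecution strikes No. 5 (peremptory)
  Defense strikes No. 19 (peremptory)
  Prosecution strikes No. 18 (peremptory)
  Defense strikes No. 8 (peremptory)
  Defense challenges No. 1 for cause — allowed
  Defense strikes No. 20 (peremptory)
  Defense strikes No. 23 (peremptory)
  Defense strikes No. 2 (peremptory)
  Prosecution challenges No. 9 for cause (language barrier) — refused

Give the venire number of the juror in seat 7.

Removed: #1, #2, #4, #5, #8, #13, #18, #19, #20, #22, #23. (#9 stays — for-cause denied.)
Seating in order: seats 1–7 → #3, #6, #7, #9, #10, #11, #12.
So seat 7 is #12.

12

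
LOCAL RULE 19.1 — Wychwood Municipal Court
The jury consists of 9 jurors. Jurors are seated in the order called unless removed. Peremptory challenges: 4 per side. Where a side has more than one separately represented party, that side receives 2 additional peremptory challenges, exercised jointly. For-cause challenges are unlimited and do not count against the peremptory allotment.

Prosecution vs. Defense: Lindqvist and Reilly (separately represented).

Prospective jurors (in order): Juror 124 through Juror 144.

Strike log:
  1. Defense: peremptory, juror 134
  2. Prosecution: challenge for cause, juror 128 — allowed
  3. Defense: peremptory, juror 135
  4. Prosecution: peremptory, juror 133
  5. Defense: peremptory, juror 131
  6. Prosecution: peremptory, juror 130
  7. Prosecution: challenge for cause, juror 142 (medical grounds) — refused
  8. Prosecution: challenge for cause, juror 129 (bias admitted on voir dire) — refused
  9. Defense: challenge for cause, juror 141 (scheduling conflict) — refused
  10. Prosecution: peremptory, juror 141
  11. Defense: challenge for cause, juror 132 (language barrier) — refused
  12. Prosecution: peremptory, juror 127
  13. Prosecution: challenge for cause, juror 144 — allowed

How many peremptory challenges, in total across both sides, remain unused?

Prosecution allotment: 4. Defense allotment: 4 base + 2 multi-party = 6.
Prosecution peremptories used: #133, #130, #141, #127 — 4 (for-cause on #128, #142, #129, #144 don't count).
Defense peremptories used: #134, #135, #131 — 3 (for-cause on #141, #132 don't count).
Remaining: (4 − 4) + (6 − 3) = 3.

3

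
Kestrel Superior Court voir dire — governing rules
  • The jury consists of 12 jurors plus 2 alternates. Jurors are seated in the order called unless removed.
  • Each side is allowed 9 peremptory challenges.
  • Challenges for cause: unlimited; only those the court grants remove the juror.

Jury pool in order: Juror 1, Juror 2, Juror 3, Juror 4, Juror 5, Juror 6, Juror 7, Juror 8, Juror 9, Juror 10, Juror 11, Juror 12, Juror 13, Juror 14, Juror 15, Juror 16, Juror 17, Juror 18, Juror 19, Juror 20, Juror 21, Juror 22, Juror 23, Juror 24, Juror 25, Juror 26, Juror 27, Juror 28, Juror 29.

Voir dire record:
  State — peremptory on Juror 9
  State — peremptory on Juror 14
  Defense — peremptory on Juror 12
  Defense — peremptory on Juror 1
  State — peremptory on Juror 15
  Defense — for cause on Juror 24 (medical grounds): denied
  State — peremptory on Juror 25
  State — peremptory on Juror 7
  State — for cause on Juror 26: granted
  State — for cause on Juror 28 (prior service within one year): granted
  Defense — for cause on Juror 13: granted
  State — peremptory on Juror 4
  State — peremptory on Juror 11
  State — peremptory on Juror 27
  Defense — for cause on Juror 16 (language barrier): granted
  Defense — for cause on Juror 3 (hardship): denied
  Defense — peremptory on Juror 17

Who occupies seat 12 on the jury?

23

Removed: #1, #4, #7, #9, #11, #12, #13, #14, #15, #16, #17, #25, #26, #27, #28. (#3, #24 stay — for-cause denied.)
Seating in order: seats 1–12 → #2, #3, #5, #6, #8, #10, #18, #19, #20, #21, #22, #23; alternates → #24, #29.
So seat 12 is #23.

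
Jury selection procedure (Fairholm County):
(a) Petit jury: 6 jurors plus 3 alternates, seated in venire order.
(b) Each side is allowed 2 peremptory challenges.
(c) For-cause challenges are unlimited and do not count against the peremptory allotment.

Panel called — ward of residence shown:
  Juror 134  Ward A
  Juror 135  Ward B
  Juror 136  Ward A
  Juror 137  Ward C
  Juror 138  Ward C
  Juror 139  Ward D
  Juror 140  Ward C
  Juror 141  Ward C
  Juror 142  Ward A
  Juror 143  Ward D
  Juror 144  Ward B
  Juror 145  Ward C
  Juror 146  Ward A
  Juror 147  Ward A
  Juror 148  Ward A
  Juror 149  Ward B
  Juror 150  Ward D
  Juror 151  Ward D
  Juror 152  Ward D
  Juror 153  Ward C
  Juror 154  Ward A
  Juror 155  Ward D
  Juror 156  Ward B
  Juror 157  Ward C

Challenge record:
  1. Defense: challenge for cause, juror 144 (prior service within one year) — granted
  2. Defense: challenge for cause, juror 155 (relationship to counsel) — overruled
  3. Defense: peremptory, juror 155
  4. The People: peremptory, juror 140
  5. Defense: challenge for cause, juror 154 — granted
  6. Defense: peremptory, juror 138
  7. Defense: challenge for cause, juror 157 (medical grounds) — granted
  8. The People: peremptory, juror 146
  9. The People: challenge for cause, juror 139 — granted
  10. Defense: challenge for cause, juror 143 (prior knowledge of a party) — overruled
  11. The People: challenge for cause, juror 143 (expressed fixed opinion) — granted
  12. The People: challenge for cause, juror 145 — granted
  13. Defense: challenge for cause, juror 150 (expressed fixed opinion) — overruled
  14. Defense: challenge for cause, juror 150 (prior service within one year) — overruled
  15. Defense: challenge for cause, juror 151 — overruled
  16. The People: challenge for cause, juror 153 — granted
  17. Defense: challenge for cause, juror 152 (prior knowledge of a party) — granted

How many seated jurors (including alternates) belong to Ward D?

0

Removed: #138, #139, #140, #143, #144, #145, #146, #152, #153, #154, #155, #157.
Seated (9 incl. alternates): #134, #135, #136, #137, #141, #142, #147, #148, #149.
None of those are in Ward D → 0.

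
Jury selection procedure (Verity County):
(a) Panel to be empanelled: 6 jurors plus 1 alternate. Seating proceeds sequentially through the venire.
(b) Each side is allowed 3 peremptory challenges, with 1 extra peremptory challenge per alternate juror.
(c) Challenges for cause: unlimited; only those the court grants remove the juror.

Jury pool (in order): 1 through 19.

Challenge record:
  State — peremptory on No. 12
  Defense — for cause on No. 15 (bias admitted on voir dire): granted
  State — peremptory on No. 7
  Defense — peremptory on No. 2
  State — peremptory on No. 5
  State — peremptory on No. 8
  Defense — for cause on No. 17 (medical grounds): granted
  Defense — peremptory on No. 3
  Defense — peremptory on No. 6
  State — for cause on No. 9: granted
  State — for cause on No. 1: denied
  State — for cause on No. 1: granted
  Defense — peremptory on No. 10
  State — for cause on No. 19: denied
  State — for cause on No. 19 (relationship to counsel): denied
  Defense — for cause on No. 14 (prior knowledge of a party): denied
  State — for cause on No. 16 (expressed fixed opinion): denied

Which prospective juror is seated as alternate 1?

Removed: #1, #2, #3, #5, #6, #7, #8, #9, #10, #12, #15, #17. (#14, #16, #19 stay — for-cause denied.)
Seating in order: seats 1–6 → #4, #11, #13, #14, #16, #18; alternates → #19.
So alternate 1 is #19.

19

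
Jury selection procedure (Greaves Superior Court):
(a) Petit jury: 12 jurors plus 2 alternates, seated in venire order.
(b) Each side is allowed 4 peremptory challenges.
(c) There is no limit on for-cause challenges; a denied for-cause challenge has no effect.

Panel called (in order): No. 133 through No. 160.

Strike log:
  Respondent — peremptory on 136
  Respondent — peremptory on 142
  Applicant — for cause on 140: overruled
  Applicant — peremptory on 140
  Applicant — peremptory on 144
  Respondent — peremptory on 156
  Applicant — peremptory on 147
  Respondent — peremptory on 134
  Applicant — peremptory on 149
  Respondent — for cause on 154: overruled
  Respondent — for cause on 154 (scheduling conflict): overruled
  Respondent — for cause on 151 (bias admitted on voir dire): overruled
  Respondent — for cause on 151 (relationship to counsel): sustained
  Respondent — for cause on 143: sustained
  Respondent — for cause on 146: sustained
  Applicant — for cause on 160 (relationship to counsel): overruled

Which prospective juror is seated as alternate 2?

Removed: #134, #136, #140, #142, #143, #144, #146, #147, #149, #151, #156. (#154, #160 stay — for-cause denied.)
Filling seats in venire order through position 14: #133, #135, #137, #138, #139, #141, #145, #148, #150, #152, #153, #154, #155, #157.
So alternate 2 is #157.

157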